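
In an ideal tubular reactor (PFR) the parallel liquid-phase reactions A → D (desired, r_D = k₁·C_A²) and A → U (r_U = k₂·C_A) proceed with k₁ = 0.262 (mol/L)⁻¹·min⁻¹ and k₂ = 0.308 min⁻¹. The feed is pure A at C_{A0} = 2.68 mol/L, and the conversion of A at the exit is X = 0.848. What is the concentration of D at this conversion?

C_A = C_{A0}(1−X) = 0.4074 mol/L.
Along a PFR/batch, dC_U/dC_A = −r_U/(r_D+r_U) = −k₂/(k₂+k₁·C_A).
Integrating from C_{A0} to C_A: C_U = (0.308/0.262)·ln[(0.308+0.262·2.68)/(0.308+0.262·0.407)] = 1.176·ln(1.010/0.4147) = 1.047 mol/L.
Then C_D = (C_{A0}−C_A) − C_U = 2.273 − 1.047 = 1.226 mol/L.

1.23 mol/L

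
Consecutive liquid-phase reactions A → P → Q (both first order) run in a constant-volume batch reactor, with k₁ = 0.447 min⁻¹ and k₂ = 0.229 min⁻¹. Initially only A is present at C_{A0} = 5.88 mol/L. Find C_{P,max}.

At the optimum, C_{P,max}/C_{A0} = (k₁/k₂)^[k₂/(k₂−k₁)].
= (0.447/0.229)^(0.229/(0.229−0.447)) = (1.952)^(-1.050) = 0.4953.
C_{P,max} = 0.4953×5.88 = 2.91 mol/L.

2.91 mol/L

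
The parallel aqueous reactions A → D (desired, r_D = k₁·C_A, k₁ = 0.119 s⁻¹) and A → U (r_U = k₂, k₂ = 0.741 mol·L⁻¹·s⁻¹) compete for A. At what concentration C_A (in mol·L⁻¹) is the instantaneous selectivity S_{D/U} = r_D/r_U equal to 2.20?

S_{D/U} = (k₁/k₂)·C_A ⇒ C_A = S·k₂/k₁.
= 2.20×0.741/0.119 = 13.7 mol·L⁻¹.

13.7 mol·L⁻¹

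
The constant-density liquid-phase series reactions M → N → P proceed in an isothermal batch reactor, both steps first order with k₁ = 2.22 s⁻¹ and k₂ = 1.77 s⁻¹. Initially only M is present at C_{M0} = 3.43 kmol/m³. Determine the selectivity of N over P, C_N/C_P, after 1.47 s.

The intermediate concentration in a first-order A→B→C sequence is C_N = k₁C_{M0}(e^(−k₁t) − e^(−k₂t))/(k₂−k₁).
e^(−k₁t) = e^(−2.22×1.47) = e^(−3.263) = 0.03826; e^(−k₂t) = e^(−2.602) = 0.07413.
C_N = 2.22×3.43/(1.77−2.22) × (0.03826−0.07413) = (-16.92)×(-0.03587) = 0.6070 kmol/m³.
C_M = C_{M0}e^(−k₁t) = 0.1312 kmol/m³, so C_P = C_{M0}−C_M−C_N = 2.692 kmol/m³; C_N/C_P = 0.226.

0.226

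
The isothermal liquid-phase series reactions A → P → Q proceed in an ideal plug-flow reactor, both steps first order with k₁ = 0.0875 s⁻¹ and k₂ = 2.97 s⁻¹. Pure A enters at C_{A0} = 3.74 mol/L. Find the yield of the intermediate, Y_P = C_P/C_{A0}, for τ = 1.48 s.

0.0263

For first-order series with pure A initially, C_P(τ) = k₁C_{A0}/(k₂−k₁)·(e^(−k₁τ) − e^(−k₂τ)).
e^(−k₁τ) = e^(−0.0875×1.48) = e^(−0.1295) = 0.8785; e^(−k₂τ) = e^(−4.396) = 0.01233.
C_P = 0.0875×3.74/(2.97−0.0875) × (0.8785−0.01233) = 0.1135×0.8662 = 0.09834 mol/L.
Y_P = C_P/C_{A0} = 0.09834/3.74 = 0.0263.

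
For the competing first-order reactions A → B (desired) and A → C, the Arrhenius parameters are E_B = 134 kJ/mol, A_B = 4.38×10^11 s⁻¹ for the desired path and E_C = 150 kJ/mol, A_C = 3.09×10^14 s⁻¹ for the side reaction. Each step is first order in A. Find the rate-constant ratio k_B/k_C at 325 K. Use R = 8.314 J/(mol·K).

0.529

With equal orders, S_{B/C} = k_B/k_C = (A_B/A_C)·exp[(E_C−E_B)/(RT)].
(E_C−E_B)/(RT) = (150−134)×10³/(8.314×325) = 16000/2702 = 5.921.
k_B/k_C = (4.38×10^11/3.09×10^14)·exp(5.921) = 0.001417 × 372.9 = 0.529.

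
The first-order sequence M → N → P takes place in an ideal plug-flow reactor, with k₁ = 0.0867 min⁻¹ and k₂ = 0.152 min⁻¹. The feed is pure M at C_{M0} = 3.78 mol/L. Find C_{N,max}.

For a first-order series the maximum intermediate yield is C_{N,max}/C_{M0} = (k₁/k₂)^[k₂/(k₂−k₁)].
= (0.0867/0.152)^(0.152/(0.152−0.0867)) = (0.5704)^(2.328) = 0.2707.
C_{N,max} = 0.2707×3.78 = 1.02 mol/L.

1.02 mol/L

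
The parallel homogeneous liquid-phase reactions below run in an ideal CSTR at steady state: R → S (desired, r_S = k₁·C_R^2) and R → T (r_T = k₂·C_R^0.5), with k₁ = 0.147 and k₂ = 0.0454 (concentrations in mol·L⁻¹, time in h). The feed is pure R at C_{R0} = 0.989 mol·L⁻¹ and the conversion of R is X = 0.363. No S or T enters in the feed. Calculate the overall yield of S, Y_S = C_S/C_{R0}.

0.224

Exit C_R = C_{R0}(1−X) = 0.989×0.637 = 0.6300 mol·L⁻¹.
Rates in a CSTR are evaluated at the outlet concentration: r_S = 0.147×0.6300^2 = 0.05834, r_T = 0.0454×0.6300^0.5 = 0.03603.
Fraction of consumed R going to S: r_S/(r_S+r_T) = 0.6182.
C_S = 0.6182·C_{R0}·X = 0.6182×0.989×0.363 = 0.222 mol·L⁻¹; Y_S = C_S/C_{R0} = 0.224.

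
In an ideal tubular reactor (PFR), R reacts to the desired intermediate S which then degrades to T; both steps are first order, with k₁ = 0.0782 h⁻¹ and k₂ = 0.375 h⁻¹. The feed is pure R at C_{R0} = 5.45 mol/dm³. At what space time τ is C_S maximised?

5.28 h

The intermediate peaks when r₁ = r₂, i.e. k₁e^(−k₁τ) = k₂e^(−k₂τ), giving τ_opt = ln(k₂/k₁)/(k₂−k₁).
= ln(0.375/0.0782)/(0.375−0.0782) = ln(4.795)/0.2968 = 1.568/0.2968 = 5.28 h.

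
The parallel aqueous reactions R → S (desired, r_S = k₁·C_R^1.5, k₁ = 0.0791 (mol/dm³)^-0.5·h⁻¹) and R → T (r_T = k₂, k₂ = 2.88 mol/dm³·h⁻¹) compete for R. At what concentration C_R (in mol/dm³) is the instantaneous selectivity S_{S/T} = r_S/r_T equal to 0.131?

2.83 mol/dm³

S_{S/T} = (k₁/k₂)·C_R^1.5 ⇒ C_R = (S·k₂/k₁)^(1/1.5).
= (0.131×2.88/0.0791)^(0.6667) = (4.770)^(0.6667) = 2.83 mol/dm³.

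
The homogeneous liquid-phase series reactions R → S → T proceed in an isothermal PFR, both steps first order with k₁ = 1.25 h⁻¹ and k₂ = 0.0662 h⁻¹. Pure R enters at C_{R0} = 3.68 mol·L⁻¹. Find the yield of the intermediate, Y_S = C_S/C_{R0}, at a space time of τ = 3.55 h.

0.822

For first-order series with pure R initially, C_S(τ) = k₁C_{R0}/(k₂−k₁)·(e^(−k₁τ) − e^(−k₂τ)).
e^(−k₁τ) = e^(−1.25×3.55) = e^(−4.438) = 0.01183; e^(−k₂τ) = e^(−0.2350) = 0.7906.
C_S = 1.25×3.68/(0.0662−1.25) × (0.01183−0.7906) = (-3.886)×(-0.7787) = 3.026 mol·L⁻¹.
Y_S = C_S/C_{R0} = 3.026/3.68 = 0.822.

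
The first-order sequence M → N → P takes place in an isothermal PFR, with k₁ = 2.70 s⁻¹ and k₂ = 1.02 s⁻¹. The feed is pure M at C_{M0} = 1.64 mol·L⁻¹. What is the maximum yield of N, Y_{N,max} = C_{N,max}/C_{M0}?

At the optimum, C_{N,max}/C_{M0} = (k₁/k₂)^[k₂/(k₂−k₁)].
= (2.70/1.02)^(1.02/(1.02−2.70)) = (2.647)^(-0.6071) = 0.5538.

0.554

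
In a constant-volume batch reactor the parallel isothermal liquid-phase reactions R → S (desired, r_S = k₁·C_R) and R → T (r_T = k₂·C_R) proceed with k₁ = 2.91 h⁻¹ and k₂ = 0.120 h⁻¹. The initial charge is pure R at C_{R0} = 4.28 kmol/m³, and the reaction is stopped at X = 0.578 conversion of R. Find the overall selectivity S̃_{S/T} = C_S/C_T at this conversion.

24.3

C_R = C_{R0}(1−X) = 1.806 kmol/m³.
Both paths are first order in R, so the instantaneous fraction to S is constant: dC_S/d(−C_R) = k₁/(k₁+k₂) = 0.9604.
C_S = 0.9604·(C_{R0}−C_R) = 0.9604×2.474 = 2.38 kmol/m³.
C_T = (C_{R0}−C_R)−C_S = 0.09797 kmol/m³; S̃_{S/T} = 2.376/0.09797 = 24.3.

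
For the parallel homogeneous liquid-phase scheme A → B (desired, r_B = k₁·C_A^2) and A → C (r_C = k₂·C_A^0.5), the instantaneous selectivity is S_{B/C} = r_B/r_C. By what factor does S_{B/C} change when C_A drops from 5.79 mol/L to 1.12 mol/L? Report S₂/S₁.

S_{B/C} = (k₁/k₂)·C_A^1.5, so S₂/S₁ = (C_{A,2}/C_{A,1})^1.5.
= (1.12/5.79)^1.5 = (0.1934)^1.5 = 0.0851.
Selectivity toward B falls as C_A falls — high-concentration operation is favoured.

0.0851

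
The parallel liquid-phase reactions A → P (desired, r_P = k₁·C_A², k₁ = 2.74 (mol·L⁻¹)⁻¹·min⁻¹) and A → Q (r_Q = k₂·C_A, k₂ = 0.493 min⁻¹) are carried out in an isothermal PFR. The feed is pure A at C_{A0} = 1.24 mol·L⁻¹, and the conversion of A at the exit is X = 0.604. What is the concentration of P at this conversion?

C_A = C_{A0}(1−X) = 0.4910 mol·L⁻¹.
Along a PFR/batch, dC_Q/dC_A = −r_Q/(r_P+r_Q) = −k₂/(k₂+k₁·C_A).
Integrating from C_{A0} to C_A: C_Q = (0.493/2.74)·ln[(0.493+2.74·1.24)/(0.493+2.74·0.491)] = 0.1799·ln(3.891/1.838) = 0.1349 mol·L⁻¹.
Then C_P = (C_{A0}−C_A) − C_Q = 0.7490 − 0.1349 = 0.6141 mol·L⁻¹.

0.614 mol·L⁻¹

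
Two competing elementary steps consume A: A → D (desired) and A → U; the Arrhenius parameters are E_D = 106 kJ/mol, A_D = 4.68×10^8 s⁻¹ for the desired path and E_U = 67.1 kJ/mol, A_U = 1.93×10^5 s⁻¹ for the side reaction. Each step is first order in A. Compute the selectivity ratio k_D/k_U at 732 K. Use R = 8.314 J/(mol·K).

Since both paths have the same order in A, the concentration cancels and S_{D/U} = k_D/k_U = (A_D/A_U)·exp[(E_U−E_D)/(RT)].
(E_U−E_D)/(RT) = (67.1−106)×10³/(8.314×732) = -38900/6086 = -6.392.
k_D/k_U = (4.68×10^8/1.93×10^5)·exp(-6.392) = 2425 × 0.001675 = 4.06.

4.06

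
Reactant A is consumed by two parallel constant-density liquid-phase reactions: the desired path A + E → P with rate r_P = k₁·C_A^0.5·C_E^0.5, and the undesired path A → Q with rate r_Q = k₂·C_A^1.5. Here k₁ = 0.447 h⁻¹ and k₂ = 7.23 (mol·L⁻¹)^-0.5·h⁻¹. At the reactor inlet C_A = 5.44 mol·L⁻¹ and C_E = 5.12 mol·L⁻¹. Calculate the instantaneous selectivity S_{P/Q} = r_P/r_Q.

S_{P/Q} = r_P/r_Q = (k₁·C_A^0.5·C_E^0.5)/(k₂·C_A^1.5) = (k₁/k₂)·C_A⁻¹·C_E^0.5.
= (0.447×5.440^0.5×5.120^0.5) / (7.23×5.440^1.5) = 2.359/91.74 = 0.0257.

0.0257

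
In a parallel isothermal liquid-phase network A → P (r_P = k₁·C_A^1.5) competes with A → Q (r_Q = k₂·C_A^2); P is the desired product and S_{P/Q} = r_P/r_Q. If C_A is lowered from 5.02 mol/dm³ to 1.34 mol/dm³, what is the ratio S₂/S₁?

1.94

S_{P/Q} = (k₁/k₂)·C_A^-0.5, so S₂/S₁ = (C_{A,2}/C_{A,1})^-0.5.
= (1.34/5.02)^(-0.5) = (0.2669)^(-0.5) = 1.94.
Selectivity toward P rises as C_A falls — low-concentration operation is favoured.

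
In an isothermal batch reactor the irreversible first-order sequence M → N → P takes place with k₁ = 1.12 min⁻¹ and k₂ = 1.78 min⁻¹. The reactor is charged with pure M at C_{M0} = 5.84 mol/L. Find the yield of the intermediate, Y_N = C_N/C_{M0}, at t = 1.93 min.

0.141

The intermediate concentration in a first-order A→B→C sequence is C_N = k₁C_{M0}(e^(−k₁t) − e^(−k₂t))/(k₂−k₁).
e^(−k₁t) = e^(−1.12×1.93) = e^(−2.162) = 0.1151; e^(−k₂t) = e^(−3.435) = 0.03221.
C_N = 1.12×5.84/(1.78−1.12) × (0.1151−0.03221) = 9.910×0.08293 = 0.8218 mol/L.
Y_N = C_N/C_{M0} = 0.8218/5.84 = 0.141.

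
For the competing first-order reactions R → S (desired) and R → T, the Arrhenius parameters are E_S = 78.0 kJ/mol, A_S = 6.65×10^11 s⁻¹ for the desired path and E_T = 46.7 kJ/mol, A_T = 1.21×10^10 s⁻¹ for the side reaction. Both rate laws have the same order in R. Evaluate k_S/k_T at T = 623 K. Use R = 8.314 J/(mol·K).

With equal orders, S_{S/T} = k_S/k_T = (A_S/A_T)·exp[(E_T−E_S)/(RT)].
(E_T−E_S)/(RT) = (46.7−78.0)×10³/(8.314×623) = -31300/5180 = -6.043.
k_S/k_T = (6.65×10^11/1.21×10^10)·exp(-6.043) = 54.96 × 0.002375 = 0.131.

0.131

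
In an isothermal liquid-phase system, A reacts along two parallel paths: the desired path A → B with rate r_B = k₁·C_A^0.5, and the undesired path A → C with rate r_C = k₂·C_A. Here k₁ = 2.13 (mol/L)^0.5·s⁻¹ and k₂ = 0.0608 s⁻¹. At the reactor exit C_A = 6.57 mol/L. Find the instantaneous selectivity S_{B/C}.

13.7

S_{B/C} = r_B/r_C = (k₁·C_A^0.5)/(k₂·C_A) = (k₁/k₂)·C_A^-0.5.
= (2.13×6.570^0.5) / (0.0608×6.570) = 5.460/0.3995 = 13.7.
The undesired path is higher order in A, so low C_A (CSTR or dilute feed) favours B.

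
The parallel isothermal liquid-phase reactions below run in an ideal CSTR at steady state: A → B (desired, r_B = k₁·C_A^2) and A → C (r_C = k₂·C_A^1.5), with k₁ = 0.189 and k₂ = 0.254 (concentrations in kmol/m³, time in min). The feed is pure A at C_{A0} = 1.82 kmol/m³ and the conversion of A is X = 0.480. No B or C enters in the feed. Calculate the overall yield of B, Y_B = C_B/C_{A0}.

0.202

Exit C_A = C_{A0}(1−X) = 1.82×0.520 = 0.9464 kmol/m³.
Rates in a CSTR are evaluated at the outlet concentration: r_B = 0.189×0.9464^2 = 0.1693, r_C = 0.254×0.9464^1.5 = 0.2339.
Fraction of consumed A going to B: r_B/(r_B+r_C) = 0.4199.
C_B = 0.4199·C_{A0}·X = 0.4199×1.82×0.480 = 0.367 kmol/m³; Y_B = C_B/C_{A0} = 0.202.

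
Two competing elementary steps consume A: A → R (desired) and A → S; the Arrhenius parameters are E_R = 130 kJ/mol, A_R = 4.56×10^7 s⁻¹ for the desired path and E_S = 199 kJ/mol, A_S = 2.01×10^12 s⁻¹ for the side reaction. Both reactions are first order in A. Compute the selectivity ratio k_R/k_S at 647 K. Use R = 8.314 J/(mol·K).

k_R/k_S = (A_R/A_S)·exp[−(E_R−E_S)/(RT)] = (A_R/A_S)·exp[(E_S−E_R)/(RT)].
(E_S−E_R)/(RT) = (199−130)×10³/(8.314×647) = 69000/5379 = 12.83.
k_R/k_S = (4.56×10^7/2.01×10^12)·exp(12.83) = 2.269×10^-5 × 3.722×10^5 = 8.44.
Since E_R < E_S, lowering the temperature improves selectivity toward R.

8.44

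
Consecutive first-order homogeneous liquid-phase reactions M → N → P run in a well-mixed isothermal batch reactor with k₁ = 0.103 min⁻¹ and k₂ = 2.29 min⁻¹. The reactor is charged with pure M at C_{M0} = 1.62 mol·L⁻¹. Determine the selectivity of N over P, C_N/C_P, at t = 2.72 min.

For first-order series with pure M initially, C_N(t) = k₁C_{M0}/(k₂−k₁)·(e^(−k₁t) − e^(−k₂t)).
e^(−k₁t) = e^(−0.103×2.72) = e^(−0.2802) = 0.7557; e^(−k₂t) = e^(−6.229) = 0.001972.
C_N = 0.103×1.62/(2.29−0.103) × (0.7557−0.001972) = 0.07630×0.7537 = 0.05750 mol·L⁻¹.
C_M = C_{M0}e^(−k₁t) = 1.224 mol·L⁻¹, so C_P = C_{M0}−C_M−C_N = 0.3383 mol·L⁻¹; C_N/C_P = 0.170.

0.170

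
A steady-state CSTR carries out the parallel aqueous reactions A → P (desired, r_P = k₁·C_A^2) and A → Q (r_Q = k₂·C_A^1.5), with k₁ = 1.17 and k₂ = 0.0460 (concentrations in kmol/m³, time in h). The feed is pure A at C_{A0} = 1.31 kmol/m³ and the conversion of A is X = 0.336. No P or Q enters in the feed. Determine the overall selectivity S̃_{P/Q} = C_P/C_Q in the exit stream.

23.7

Exit C_A = C_{A0}(1−X) = 1.31×0.664 = 0.8698 kmol/m³.
Rates in a CSTR are evaluated at the outlet concentration: r_P = 1.17×0.8698^2 = 0.8852, r_Q = 0.0460×0.8698^1.5 = 0.03732.
Overall selectivity = C_P/C_Q = r_Pτ/(r_Qτ) = r_P/r_Q = 23.7.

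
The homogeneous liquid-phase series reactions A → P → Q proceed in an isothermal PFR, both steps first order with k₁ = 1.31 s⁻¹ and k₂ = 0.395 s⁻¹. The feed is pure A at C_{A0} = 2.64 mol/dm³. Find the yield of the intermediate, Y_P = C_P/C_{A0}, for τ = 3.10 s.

Solving the coupled first-order balances gives C_P(τ) = [k₁/(k₂−k₁)]·C_{A0}·(e^(−k₁τ) − e^(−k₂τ)).
e^(−k₁τ) = e^(−1.31×3.10) = e^(−4.061) = 0.01723; e^(−k₂τ) = e^(−1.225) = 0.2939.
C_P = 1.31×2.64/(0.395−1.31) × (0.01723−0.2939) = (-3.780)×(-0.2767) = 1.046 mol/dm³.
Y_P = C_P/C_{A0} = 1.046/2.64 = 0.396.

0.396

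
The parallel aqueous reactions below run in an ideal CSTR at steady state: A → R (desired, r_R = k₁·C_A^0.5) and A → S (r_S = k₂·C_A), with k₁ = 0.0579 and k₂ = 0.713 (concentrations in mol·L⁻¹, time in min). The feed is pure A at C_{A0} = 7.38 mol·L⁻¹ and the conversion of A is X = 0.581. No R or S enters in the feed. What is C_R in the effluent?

Exit C_A = C_{A0}(1−X) = 7.38×0.419 = 3.092 mol·L⁻¹.
In a CSTR the entire volume is at exit conditions, so r_R = 0.0579×3.092^0.5 = 0.1018 and r_S = 0.713×3.092 = 2.205.
Fraction of consumed A going to R: r_R/(r_R+r_S) = 0.04414.
C_R = 0.04414·C_{A0}·X = 0.04414×7.38×0.581 = 0.189 mol·L⁻¹.

0.189 mol·L⁻¹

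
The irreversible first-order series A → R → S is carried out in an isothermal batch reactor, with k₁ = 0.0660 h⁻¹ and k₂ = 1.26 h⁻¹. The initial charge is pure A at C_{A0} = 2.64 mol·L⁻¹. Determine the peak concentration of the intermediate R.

0.117 mol·L⁻¹

Evaluating C_R at t_opt = ln(k₂/k₁)/(k₂−k₁) gives C_{R,max}/C_{A0} = (k₁/k₂)^[k₂/(k₂−k₁)].
= (0.0660/1.26)^(1.26/(1.26−0.0660)) = (0.05238)^(1.055) = 0.04450.
C_{R,max} = 0.04450×2.64 = 0.117 mol·L⁻¹.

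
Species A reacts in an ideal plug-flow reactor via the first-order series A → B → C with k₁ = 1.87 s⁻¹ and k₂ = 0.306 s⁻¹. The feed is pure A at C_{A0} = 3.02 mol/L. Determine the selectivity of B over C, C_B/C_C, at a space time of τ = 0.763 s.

6.58

The intermediate concentration in a first-order A→B→C sequence is C_B = k₁C_{A0}(e^(−k₁τ) − e^(−k₂τ))/(k₂−k₁).
e^(−k₁τ) = e^(−1.87×0.763) = e^(−1.427) = 0.2401; e^(−k₂τ) = e^(−0.2335) = 0.7918.
C_B = 1.87×3.02/(0.306−1.87) × (0.2401−0.7918) = (-3.611)×(-0.5517) = 1.992 mol/L.
C_A = C_{A0}e^(−k₁τ) = 0.7250 mol/L, so C_C = C_{A0}−C_A−C_B = 0.3029 mol/L; C_B/C_C = 6.58.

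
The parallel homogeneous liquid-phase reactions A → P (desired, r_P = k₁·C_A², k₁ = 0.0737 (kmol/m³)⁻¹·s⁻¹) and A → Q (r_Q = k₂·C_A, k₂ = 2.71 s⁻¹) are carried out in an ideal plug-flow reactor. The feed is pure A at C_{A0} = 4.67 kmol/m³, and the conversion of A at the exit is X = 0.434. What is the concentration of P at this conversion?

C_A = C_{A0}(1−X) = 2.643 kmol/m³.
Along a PFR/batch, dC_Q/dC_A = −r_Q/(r_P+r_Q) = −k₂/(k₂+k₁·C_A).
Integrating from C_{A0} to C_A: C_Q = (2.71/0.0737)·ln[(2.71+0.0737·4.67)/(2.71+0.0737·2.64)] = 36.77·ln(3.054/2.905) = 1.844 kmol/m³.
Then C_P = (C_{A0}−C_A) − C_Q = 2.027 − 1.844 = 0.1829 kmol/m³.

0.183 kmol/m³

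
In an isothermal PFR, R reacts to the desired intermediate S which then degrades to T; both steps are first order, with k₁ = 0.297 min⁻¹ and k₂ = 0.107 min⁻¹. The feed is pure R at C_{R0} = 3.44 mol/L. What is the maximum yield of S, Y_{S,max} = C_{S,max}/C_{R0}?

0.563

For a first-order series the maximum intermediate yield is C_{S,max}/C_{R0} = (k₁/k₂)^[k₂/(k₂−k₁)].
= (0.297/0.107)^(0.107/(0.107−0.297)) = (2.776)^(-0.5632) = 0.5627.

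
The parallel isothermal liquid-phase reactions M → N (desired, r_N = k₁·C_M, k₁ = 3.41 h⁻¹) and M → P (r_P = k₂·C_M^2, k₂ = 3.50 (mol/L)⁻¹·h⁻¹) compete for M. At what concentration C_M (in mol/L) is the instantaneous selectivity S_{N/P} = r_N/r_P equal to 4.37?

S_{N/P} = (k₁/k₂)·C_M⁻¹ ⇒ C_M = (S·k₂/k₁)^(-1).
= (4.37×3.50/3.41)^(-1) = (4.485)^(-1) = 0.223 mol/L.

0.223 mol/L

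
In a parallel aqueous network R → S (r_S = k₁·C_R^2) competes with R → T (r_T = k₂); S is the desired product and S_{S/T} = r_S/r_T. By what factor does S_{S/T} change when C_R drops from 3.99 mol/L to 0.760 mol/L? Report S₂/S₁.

S_{S/T} = (k₁/k₂)·C_R^2, so S₂/S₁ = (C_{R,2}/C_{R,1})^2.
= (0.760/3.99)^2 = (0.1905)^2 = 0.0363.
Selectivity toward S falls as C_R falls — high-concentration operation is favoured.

0.0363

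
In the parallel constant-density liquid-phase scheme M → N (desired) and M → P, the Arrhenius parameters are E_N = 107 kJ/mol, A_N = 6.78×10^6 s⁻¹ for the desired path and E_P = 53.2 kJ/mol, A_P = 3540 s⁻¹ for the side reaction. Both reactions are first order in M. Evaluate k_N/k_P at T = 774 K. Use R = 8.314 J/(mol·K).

0.448

With equal orders, S_{N/P} = k_N/k_P = (A_N/A_P)·exp[(E_P−E_N)/(RT)].
(E_P−E_N)/(RT) = (53.2−107)×10³/(8.314×774) = -53800/6435 = -8.360.
k_N/k_P = (6.78×10^6/3540)·exp(-8.360) = 1915 × 2.339×10^-4 = 0.448.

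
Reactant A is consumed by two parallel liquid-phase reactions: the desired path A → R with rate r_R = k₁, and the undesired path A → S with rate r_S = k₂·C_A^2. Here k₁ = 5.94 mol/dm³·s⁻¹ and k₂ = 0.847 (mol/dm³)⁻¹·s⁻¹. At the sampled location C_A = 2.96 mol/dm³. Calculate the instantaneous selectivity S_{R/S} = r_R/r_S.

0.800

S_{R/S} = r_R/r_S = (k₁)/(k₂·C_A^2) = (k₁/k₂)·C_A^-2.
= (5.94) / (0.847×2.960^2) = 5.940/7.421 = 0.800.
The undesired path is higher order in A, so low C_A (CSTR or dilute feed) favours R.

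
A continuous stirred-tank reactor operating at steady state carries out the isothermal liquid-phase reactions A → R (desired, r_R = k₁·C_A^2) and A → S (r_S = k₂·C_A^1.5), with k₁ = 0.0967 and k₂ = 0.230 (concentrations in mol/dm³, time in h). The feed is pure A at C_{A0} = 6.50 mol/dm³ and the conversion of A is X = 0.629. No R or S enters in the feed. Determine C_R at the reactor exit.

1.61 mol/dm³

Exit C_A = C_{A0}(1−X) = 6.50×0.371 = 2.412 mol/dm³.
In a CSTR the entire volume is at exit conditions, so r_R = 0.0967×2.412^2 = 0.5623 and r_S = 0.230×2.412^1.5 = 0.8613.
Fraction of consumed A going to R: r_R/(r_R+r_S) = 0.3950.
C_R = 0.3950·C_{A0}·X = 0.3950×6.50×0.629 = 1.61 mol/dm³.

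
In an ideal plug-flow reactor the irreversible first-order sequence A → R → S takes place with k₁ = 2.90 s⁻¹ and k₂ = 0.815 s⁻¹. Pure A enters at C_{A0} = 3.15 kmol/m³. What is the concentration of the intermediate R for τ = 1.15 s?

Solving the coupled first-order balances gives C_R(τ) = [k₁/(k₂−k₁)]·C_{A0}·(e^(−k₁τ) − e^(−k₂τ)).
e^(−k₁τ) = e^(−2.90×1.15) = e^(−3.335) = 0.03561; e^(−k₂τ) = e^(−0.9372) = 0.3917.
C_R = 2.90×3.15/(0.815−2.90) × (0.03561−0.3917) = (-4.381)×(-0.3561) = 1.560 kmol/m³.

1.56 kmol/m³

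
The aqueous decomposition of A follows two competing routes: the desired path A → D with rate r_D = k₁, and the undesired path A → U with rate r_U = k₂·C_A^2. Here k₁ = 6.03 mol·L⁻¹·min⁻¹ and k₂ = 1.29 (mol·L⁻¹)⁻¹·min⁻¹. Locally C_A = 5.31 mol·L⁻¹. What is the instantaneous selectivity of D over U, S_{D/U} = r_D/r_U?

S_{D/U} = r_D/r_U = (k₁)/(k₂·C_A^2) = (k₁/k₂)·C_A^-2.
= (6.03) / (1.29×5.310^2) = 6.030/36.37 = 0.166.
The undesired path is higher order in A, so low C_A (CSTR or dilute feed) favours D.

0.166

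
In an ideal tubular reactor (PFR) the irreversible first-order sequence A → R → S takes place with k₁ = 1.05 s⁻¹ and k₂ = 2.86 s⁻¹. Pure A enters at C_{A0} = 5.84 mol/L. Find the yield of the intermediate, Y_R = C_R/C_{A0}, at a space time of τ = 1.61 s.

The intermediate concentration in a first-order A→B→C sequence is C_R = k₁C_{A0}(e^(−k₁τ) − e^(−k₂τ))/(k₂−k₁).
e^(−k₁τ) = e^(−1.05×1.61) = e^(−1.691) = 0.1844; e^(−k₂τ) = e^(−4.605) = 0.01001.
C_R = 1.05×5.84/(2.86−1.05) × (0.1844−0.01001) = 3.388×0.1744 = 0.5909 mol/L.
Y_R = C_R/C_{A0} = 0.5909/5.84 = 0.101.

0.101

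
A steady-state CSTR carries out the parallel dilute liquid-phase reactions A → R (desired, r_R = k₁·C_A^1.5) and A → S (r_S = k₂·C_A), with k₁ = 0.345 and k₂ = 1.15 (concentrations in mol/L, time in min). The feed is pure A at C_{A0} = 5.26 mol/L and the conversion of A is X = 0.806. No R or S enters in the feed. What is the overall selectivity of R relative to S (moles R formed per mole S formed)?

Exit C_A = C_{A0}(1−X) = 5.26×0.194 = 1.020 mol/L.
In a CSTR the entire volume is at exit conditions, so r_R = 0.345×1.020^1.5 = 0.3556 and r_S = 1.15×1.020 = 1.174.
Overall selectivity = C_R/C_S = r_Rτ/(r_Sτ) = r_R/r_S = 0.303.

0.303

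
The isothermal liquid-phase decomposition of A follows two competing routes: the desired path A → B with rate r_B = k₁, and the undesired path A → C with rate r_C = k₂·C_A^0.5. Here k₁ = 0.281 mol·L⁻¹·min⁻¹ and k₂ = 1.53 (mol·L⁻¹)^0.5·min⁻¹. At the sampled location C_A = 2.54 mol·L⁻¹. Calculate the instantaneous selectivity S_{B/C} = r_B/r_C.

0.115

S_{B/C} = r_B/r_C = (k₁)/(k₂·C_A^0.5) = (k₁/k₂)·C_A^-0.5.
= (0.281) / (1.53×2.540^0.5) = 0.2810/2.438 = 0.115.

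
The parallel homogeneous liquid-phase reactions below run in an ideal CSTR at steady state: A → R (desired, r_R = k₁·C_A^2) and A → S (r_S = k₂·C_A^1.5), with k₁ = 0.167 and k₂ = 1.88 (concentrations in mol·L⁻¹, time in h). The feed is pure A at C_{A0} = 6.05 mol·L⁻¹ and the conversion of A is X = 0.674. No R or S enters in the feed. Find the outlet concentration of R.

Exit C_A = C_{A0}(1−X) = 6.05×0.326 = 1.972 mol·L⁻¹.
Rates in a CSTR are evaluated at the outlet concentration: r_R = 0.167×1.972^2 = 0.6496, r_S = 1.88×1.972^1.5 = 5.207.
Fraction of consumed A going to R: r_R/(r_R+r_S) = 0.1109.
C_R = 0.1109·C_{A0}·X = 0.1109×6.05×0.674 = 0.452 mol·L⁻¹.

0.452 mol·L⁻¹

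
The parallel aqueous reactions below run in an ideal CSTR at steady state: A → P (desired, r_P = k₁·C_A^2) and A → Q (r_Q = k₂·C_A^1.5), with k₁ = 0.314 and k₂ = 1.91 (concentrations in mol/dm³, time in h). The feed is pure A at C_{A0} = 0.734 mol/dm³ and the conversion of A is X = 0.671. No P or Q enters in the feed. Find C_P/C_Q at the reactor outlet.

Exit C_A = C_{A0}(1−X) = 0.734×0.329 = 0.2415 mol/dm³.
Rates in a CSTR are evaluated at the outlet concentration: r_P = 0.314×0.2415^2 = 0.01831, r_Q = 1.91×0.2415^1.5 = 0.2267.
Overall selectivity = C_P/C_Q = r_Pτ/(r_Qτ) = r_P/r_Q = 0.0808.

0.0808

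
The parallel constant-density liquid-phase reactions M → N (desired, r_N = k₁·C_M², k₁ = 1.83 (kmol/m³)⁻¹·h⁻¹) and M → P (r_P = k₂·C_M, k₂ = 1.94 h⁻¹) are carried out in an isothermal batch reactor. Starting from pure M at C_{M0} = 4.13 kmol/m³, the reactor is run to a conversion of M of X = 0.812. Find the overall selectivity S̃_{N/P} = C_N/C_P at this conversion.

C_M = C_{M0}(1−X) = 0.7764 kmol/m³.
Along a PFR/batch, dC_P/dC_M = −r_P/(r_N+r_P) = −k₂/(k₂+k₁·C_M).
Integrating from C_{M0} to C_M: C_P = (1.94/1.83)·ln[(1.94+1.83·4.13)/(1.94+1.83·0.776)] = 1.060·ln(9.498/3.361) = 1.101 kmol/m³.
Then C_N = (C_{M0}−C_M) − C_P = 3.354 − 1.101 = 2.252 kmol/m³.
S̃_{N/P} = C_N/C_P = 2.252/1.101 = 2.05.

2.05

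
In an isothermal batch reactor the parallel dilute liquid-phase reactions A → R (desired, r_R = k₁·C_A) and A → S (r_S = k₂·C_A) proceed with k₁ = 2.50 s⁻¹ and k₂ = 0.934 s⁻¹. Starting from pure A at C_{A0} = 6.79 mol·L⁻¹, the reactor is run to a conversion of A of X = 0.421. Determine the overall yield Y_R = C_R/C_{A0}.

0.306

C_A = C_{A0}(1−X) = 3.931 mol·L⁻¹.
Both paths are first order in A, so the instantaneous fraction to R is constant: dC_R/d(−C_A) = k₁/(k₁+k₂) = 0.7280.
C_R = 0.7280·(C_{A0}−C_A) = 0.7280×2.859 = 2.08 mol·L⁻¹.
Y_R = C_R/C_{A0} = 2.081/6.79 = 0.306.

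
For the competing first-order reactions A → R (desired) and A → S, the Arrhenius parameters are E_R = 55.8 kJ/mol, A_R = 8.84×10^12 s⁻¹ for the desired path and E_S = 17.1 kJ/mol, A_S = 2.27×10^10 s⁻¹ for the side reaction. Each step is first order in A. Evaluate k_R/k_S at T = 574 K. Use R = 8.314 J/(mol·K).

0.117

k_R/k_S = (A_R/A_S)·exp[−(E_R−E_S)/(RT)] = (A_R/A_S)·exp[(E_S−E_R)/(RT)].
(E_S−E_R)/(RT) = (17.1−55.8)×10³/(8.314×574) = -38700/4772 = -8.109.
k_R/k_S = (8.84×10^12/2.27×10^10)·exp(-8.109) = 389.4 × 3.007×10^-4 = 0.117.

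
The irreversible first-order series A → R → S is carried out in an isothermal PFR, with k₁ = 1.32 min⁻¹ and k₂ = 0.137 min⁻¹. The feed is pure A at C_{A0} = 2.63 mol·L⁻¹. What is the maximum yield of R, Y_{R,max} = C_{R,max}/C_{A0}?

0.769

For a first-order series the maximum intermediate yield is C_{R,max}/C_{A0} = (k₁/k₂)^[k₂/(k₂−k₁)].
= (1.32/0.137)^(0.137/(0.137−1.32)) = (9.635)^(-0.1158) = 0.7692.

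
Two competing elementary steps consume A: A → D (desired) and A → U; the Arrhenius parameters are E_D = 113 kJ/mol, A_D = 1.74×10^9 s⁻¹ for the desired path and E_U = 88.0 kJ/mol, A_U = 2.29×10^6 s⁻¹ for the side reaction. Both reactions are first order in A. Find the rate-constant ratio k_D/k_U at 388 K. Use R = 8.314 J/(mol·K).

k_D/k_U = (A_D/A_U)·exp[−(E_D−E_U)/(RT)] = (A_D/A_U)·exp[(E_U−E_D)/(RT)].
(E_U−E_D)/(RT) = (88.0−113)×10³/(8.314×388) = -25000/3226 = -7.750.
k_D/k_U = (1.74×10^9/2.29×10^6)·exp(-7.750) = 759.8 × 4.308×10^-4 = 0.327.
Since E_D > E_U, raising the temperature improves selectivity toward D.

0.327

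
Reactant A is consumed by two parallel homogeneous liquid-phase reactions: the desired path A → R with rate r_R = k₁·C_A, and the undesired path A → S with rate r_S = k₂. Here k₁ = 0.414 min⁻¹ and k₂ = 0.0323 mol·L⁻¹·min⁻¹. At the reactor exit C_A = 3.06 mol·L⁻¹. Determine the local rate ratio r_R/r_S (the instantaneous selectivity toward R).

39.2

S_{R/S} = r_R/r_S = (k₁·C_A)/(k₂) = (k₁/k₂)·C_A.
= (0.414×3.060) / (0.0323) = 1.267/0.03230 = 39.2.
Since the desired path is higher order in A, keeping C_A high (PFR or concentrated feed) favours R.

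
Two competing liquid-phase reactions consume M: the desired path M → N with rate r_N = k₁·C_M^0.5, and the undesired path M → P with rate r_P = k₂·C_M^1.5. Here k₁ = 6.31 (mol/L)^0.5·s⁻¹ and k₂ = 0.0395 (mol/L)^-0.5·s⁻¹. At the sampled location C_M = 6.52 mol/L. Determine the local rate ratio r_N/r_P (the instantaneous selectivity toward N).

S_{N/P} = r_N/r_P = (k₁·C_M^0.5)/(k₂·C_M^1.5) = (k₁/k₂)·C_M⁻¹.
= (6.31×6.520^0.5) / (0.0395×6.520^1.5) = 16.11/0.6576 = 24.5.
The undesired path is higher order in M, so low C_M (CSTR or dilute feed) favours N.

24.5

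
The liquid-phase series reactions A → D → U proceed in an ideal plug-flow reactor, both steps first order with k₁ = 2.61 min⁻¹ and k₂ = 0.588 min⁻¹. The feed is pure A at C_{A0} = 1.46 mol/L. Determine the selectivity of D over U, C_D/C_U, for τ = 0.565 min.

4.48

Solving the coupled first-order balances gives C_D(τ) = [k₁/(k₂−k₁)]·C_{A0}·(e^(−k₁τ) − e^(−k₂τ)).
e^(−k₁τ) = e^(−2.61×0.565) = e^(−1.475) = 0.2289; e^(−k₂τ) = e^(−0.3322) = 0.7173.
C_D = 2.61×1.46/(0.588−2.61) × (0.2289−0.7173) = (-1.885)×(-0.4885) = 0.9206 mol/L.
C_A = C_{A0}e^(−k₁τ) = 0.3341 mol/L, so C_U = C_{A0}−C_A−C_D = 0.2053 mol/L; C_D/C_U = 4.48.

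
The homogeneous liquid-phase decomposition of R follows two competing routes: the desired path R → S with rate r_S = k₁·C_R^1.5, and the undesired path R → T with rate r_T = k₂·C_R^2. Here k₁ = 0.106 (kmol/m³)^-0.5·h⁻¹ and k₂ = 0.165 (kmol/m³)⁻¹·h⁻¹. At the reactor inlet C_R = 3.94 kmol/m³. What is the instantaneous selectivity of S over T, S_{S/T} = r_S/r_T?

0.324

S_{S/T} = r_S/r_T = (k₁·C_R^1.5)/(k₂·C_R^2) = (k₁/k₂)·C_R^-0.5.
= (0.106×3.940^1.5) / (0.165×3.940^2) = 0.8290/2.561 = 0.324.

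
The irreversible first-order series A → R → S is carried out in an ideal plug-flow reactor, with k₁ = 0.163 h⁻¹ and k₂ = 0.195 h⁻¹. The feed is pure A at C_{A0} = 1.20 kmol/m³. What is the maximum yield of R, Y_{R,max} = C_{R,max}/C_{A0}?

0.335

Evaluating C_R at τ_opt = ln(k₂/k₁)/(k₂−k₁) gives C_{R,max}/C_{A0} = (k₁/k₂)^[k₂/(k₂−k₁)].
= (0.163/0.195)^(0.195/(0.195−0.163)) = (0.8359)^(6.094) = 0.3354.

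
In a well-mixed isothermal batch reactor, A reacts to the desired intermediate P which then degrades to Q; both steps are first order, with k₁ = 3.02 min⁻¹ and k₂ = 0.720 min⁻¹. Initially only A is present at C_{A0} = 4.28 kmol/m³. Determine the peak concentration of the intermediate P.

At the optimum, C_{P,max}/C_{A0} = (k₁/k₂)^[k₂/(k₂−k₁)].
= (3.02/0.720)^(0.720/(0.720−3.02)) = (4.194)^(-0.3130) = 0.6384.
C_{P,max} = 0.6384×4.28 = 2.73 kmol/m³.

2.73 kmol/m³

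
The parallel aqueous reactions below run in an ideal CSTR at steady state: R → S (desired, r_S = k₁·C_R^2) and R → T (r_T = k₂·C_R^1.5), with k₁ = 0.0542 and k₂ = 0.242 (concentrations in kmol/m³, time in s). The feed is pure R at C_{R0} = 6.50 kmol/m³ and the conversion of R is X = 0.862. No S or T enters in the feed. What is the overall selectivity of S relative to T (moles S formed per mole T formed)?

Exit C_R = C_{R0}(1−X) = 6.50×0.138 = 0.8970 kmol/m³.
Rates in a CSTR are evaluated at the outlet concentration: r_S = 0.0542×0.8970^2 = 0.04361, r_T = 0.242×0.8970^1.5 = 0.2056.
Overall selectivity = C_S/C_T = r_Sτ/(r_Tτ) = r_S/r_T = 0.212.

0.212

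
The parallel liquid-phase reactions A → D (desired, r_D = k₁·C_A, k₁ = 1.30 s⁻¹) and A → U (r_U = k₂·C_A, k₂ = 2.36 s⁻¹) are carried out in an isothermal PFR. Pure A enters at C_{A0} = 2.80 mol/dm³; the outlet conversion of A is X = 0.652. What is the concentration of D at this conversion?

C_A = C_{A0}(1−X) = 0.9744 mol/dm³.
Both paths are first order in A, so the instantaneous fraction to D is constant: dC_D/d(−C_A) = k₁/(k₁+k₂) = 0.3552.
C_D = 0.3552·(C_{A0}−C_A) = 0.3552×1.826 = 0.648 mol/dm³.

0.648 mol/dm³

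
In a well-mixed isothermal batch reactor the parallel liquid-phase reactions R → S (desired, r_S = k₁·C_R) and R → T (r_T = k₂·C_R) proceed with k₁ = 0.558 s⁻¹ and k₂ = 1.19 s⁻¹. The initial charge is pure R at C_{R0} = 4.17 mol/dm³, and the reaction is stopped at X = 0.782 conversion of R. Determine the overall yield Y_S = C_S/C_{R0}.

0.250

C_R = C_{R0}(1−X) = 0.9091 mol/dm³.
Both paths are first order in R, so the instantaneous fraction to S is constant: dC_S/d(−C_R) = k₁/(k₁+k₂) = 0.3192.
C_S = 0.3192·(C_{R0}−C_R) = 0.3192×3.261 = 1.04 mol/dm³.
Y_S = C_S/C_{R0} = 1.041/4.17 = 0.250.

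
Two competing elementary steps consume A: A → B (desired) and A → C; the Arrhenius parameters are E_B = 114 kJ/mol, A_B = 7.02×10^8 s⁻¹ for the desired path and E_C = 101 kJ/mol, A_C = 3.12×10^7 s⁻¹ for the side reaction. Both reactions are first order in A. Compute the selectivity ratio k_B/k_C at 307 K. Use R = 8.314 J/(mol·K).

Since both paths have the same order in A, the concentration cancels and S_{B/C} = k_B/k_C = (A_B/A_C)·exp[(E_C−E_B)/(RT)].
(E_C−E_B)/(RT) = (101−114)×10³/(8.314×307) = -13000/2552 = -5.093.
k_B/k_C = (7.02×10^8/3.12×10^7)·exp(-5.093) = 22.50 × 0.006138 = 0.138.
Since E_B > E_C, raising the temperature improves selectivity toward B.

0.138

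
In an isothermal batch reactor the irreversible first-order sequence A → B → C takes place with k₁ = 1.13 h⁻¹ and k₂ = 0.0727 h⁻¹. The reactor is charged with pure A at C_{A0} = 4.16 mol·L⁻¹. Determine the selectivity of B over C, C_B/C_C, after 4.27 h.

3.57

The intermediate concentration in a first-order A→B→C sequence is C_B = k₁C_{A0}(e^(−k₁t) − e^(−k₂t))/(k₂−k₁).
e^(−k₁t) = e^(−1.13×4.27) = e^(−4.825) = 0.008026; e^(−k₂t) = e^(−0.3104) = 0.7331.
C_B = 1.13×4.16/(0.0727−1.13) × (0.008026−0.7331) = (-4.446)×(-0.7251) = 3.224 mol·L⁻¹.
C_A = C_{A0}e^(−k₁t) = 0.03339 mol·L⁻¹, so C_C = C_{A0}−C_A−C_B = 0.9028 mol·L⁻¹; C_B/C_C = 3.57.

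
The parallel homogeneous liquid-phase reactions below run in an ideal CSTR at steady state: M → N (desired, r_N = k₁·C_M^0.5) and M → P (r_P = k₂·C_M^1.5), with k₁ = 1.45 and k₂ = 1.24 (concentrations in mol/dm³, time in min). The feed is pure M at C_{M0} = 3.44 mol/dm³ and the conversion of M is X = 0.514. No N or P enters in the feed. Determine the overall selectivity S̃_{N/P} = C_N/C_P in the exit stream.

Exit C_M = C_{M0}(1−X) = 3.44×0.486 = 1.672 mol/dm³.
Rates in a CSTR are evaluated at the outlet concentration: r_N = 1.45×1.672^0.5 = 1.875, r_P = 1.24×1.672^1.5 = 2.680.
Overall selectivity = C_N/C_P = r_Nτ/(r_Pτ) = r_N/r_P = 0.699.

0.699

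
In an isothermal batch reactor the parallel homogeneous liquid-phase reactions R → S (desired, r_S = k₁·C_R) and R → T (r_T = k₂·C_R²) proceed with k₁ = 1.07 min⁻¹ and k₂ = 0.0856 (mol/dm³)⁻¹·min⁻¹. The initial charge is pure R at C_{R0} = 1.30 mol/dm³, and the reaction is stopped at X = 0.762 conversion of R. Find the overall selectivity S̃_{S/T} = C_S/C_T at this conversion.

C_R = C_{R0}(1−X) = 0.3094 mol/dm³.
Along a PFR/batch, dC_S/dC_R = −r_S/(r_S+r_T) = −k₁/(k₁+k₂·C_R).
Integrating from C_{R0} to C_R: C_S = (1.07/0.0856)·ln[(1.07+0.0856·1.30)/(1.07+0.0856·0.309)] = 12.50·ln(1.181/1.096) = 0.9311 mol/dm³.
C_T = (C_{R0}−C_R)−C_S = 0.05948 mol/dm³; S̃_{S/T} = 0.9311/0.05948 = 15.7.

15.7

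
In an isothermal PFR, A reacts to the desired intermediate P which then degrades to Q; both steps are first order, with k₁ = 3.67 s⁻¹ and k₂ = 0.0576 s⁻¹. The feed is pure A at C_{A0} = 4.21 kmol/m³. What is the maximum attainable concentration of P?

3.94 kmol/m³

Evaluating C_P at τ_opt = ln(k₂/k₁)/(k₂−k₁) gives C_{P,max}/C_{A0} = (k₁/k₂)^[k₂/(k₂−k₁)].
= (3.67/0.0576)^(0.0576/(0.0576−3.67)) = (63.72)^(-0.01595) = 0.9359.
C_{P,max} = 0.9359×4.21 = 3.94 kmol/m³.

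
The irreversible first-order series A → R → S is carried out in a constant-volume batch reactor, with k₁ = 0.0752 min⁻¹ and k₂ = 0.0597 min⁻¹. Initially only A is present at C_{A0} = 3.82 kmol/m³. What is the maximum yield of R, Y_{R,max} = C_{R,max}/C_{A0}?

0.411

At the optimum, C_{R,max}/C_{A0} = (k₁/k₂)^[k₂/(k₂−k₁)].
= (0.0752/0.0597)^(0.0597/(0.0597−0.0752)) = (1.260)^(-3.852) = 0.4111.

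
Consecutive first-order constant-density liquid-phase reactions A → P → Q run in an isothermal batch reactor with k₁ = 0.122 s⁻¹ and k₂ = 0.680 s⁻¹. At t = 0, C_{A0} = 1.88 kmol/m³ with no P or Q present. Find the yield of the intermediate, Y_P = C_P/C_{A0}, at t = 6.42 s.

Solving the coupled first-order balances gives C_P(t) = [k₁/(k₂−k₁)]·C_{A0}·(e^(−k₁t) − e^(−k₂t)).
e^(−k₁t) = e^(−0.122×6.42) = e^(−0.7832) = 0.4569; e^(−k₂t) = e^(−4.366) = 0.01271.
C_P = 0.122×1.88/(0.680−0.122) × (0.4569−0.01271) = 0.4110×0.4442 = 0.1826 kmol/m³.
Y_P = C_P/C_{A0} = 0.1826/1.88 = 0.0971.

0.0971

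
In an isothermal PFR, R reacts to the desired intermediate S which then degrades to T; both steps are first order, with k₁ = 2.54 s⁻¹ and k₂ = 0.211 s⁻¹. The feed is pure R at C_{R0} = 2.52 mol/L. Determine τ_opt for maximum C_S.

For first-order series the maximum of C_S occurs at τ_opt = ln(k₂/k₁)/(k₂−k₁).
= ln(0.211/2.54)/(0.211−2.54) = ln(0.08307)/-2.329 = -2.488/-2.329 = 1.07 s.

1.07 s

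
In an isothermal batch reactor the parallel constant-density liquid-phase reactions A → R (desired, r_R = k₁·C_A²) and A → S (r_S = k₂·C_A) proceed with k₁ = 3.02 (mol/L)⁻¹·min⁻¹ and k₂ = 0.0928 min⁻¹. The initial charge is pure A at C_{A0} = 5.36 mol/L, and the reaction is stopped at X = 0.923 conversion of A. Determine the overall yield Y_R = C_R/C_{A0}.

0.909

C_A = C_{A0}(1−X) = 0.4127 mol/L.
Along a PFR/batch, dC_S/dC_A = −r_S/(r_R+r_S) = −k₂/(k₂+k₁·C_A).
Integrating from C_{A0} to C_A: C_S = (0.0928/3.02)·ln[(0.0928+3.02·5.36)/(0.0928+3.02·0.413)] = 0.03073·ln(16.28/1.339) = 0.07676 mol/L.
Then C_R = (C_{A0}−C_A) − C_S = 4.947 − 0.07676 = 4.871 mol/L.
Y_R = C_R/C_{A0} = 4.871/5.36 = 0.909.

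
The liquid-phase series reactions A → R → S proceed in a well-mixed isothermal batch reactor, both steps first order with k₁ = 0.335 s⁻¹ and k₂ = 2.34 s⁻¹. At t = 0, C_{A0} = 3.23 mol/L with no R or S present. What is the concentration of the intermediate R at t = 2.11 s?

0.262 mol/L

For first-order series with pure A initially, C_R(t) = k₁C_{A0}/(k₂−k₁)·(e^(−k₁t) − e^(−k₂t)).
e^(−k₁t) = e^(−0.335×2.11) = e^(−0.7068) = 0.4932; e^(−k₂t) = e^(−4.937) = 0.007173.
C_R = 0.335×3.23/(2.34−0.335) × (0.4932−0.007173) = 0.5397×0.4860 = 0.2623 mol/L.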